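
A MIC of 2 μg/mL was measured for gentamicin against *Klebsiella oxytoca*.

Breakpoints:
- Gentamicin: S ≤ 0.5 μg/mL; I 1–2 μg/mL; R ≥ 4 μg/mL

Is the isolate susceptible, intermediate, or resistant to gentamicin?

Gentamicin 2 μg/mL: in 1–2 μg/mL — Intermediate

Intermediate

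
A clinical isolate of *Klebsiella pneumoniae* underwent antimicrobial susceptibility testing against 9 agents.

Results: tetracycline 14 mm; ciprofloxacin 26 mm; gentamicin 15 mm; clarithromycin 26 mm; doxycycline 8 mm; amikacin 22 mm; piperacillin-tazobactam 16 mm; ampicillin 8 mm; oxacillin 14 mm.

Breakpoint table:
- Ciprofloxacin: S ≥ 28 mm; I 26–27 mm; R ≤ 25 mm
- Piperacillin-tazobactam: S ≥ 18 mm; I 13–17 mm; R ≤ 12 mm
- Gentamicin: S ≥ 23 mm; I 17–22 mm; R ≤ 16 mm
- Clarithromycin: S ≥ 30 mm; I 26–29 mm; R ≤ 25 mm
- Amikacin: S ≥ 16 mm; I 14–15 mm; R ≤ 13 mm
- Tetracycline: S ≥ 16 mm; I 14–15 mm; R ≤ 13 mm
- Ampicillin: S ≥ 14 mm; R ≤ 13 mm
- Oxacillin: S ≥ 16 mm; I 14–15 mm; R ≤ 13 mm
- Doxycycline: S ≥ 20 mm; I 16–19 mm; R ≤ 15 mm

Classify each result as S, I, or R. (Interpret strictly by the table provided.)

I, I, R, I, R, S, I, R, I

Tetracycline (14 mm) in 14–15 mm ⇒ I
Ciprofloxacin: 26 mm is in 26–27 mm ⇒ intermediate
Gentamicin (15 mm) ≤ 16 mm → resistant
Clarithromycin: 26 mm is in 26–29 mm ⇒ intermediate
Doxycycline: 8 mm is ≤ 15 mm — R
Amikacin: 22 mm is ≥ 16 mm ⇒ S
Piperacillin-tazobactam 16 mm: in 13–17 mm → Intermediate
Ampicillin 8 mm: ≤ 13 mm → resistant
Oxacillin 14 mm: in 14–15 mm → intermediate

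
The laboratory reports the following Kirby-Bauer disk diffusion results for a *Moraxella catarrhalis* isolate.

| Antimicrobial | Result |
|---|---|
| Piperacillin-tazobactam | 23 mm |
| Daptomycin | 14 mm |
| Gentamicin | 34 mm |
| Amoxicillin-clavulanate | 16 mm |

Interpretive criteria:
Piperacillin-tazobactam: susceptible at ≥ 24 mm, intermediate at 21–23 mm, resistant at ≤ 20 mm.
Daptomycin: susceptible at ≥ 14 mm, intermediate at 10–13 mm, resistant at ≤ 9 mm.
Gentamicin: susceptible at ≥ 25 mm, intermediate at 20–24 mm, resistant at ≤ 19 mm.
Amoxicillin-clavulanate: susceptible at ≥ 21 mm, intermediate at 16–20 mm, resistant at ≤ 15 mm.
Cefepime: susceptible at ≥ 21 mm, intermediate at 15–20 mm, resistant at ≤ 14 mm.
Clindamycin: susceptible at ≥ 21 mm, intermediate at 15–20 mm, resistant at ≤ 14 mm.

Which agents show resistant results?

Piperacillin-tazobactam 23 mm: in 21–23 mm — Intermediate
Daptomycin: 14 mm is ≥ 14 mm → Susceptible
Gentamicin 34 mm: ≥ 25 mm → susceptible
Amoxicillin-clavulanate (16 mm) in 16–20 mm — Intermediate

none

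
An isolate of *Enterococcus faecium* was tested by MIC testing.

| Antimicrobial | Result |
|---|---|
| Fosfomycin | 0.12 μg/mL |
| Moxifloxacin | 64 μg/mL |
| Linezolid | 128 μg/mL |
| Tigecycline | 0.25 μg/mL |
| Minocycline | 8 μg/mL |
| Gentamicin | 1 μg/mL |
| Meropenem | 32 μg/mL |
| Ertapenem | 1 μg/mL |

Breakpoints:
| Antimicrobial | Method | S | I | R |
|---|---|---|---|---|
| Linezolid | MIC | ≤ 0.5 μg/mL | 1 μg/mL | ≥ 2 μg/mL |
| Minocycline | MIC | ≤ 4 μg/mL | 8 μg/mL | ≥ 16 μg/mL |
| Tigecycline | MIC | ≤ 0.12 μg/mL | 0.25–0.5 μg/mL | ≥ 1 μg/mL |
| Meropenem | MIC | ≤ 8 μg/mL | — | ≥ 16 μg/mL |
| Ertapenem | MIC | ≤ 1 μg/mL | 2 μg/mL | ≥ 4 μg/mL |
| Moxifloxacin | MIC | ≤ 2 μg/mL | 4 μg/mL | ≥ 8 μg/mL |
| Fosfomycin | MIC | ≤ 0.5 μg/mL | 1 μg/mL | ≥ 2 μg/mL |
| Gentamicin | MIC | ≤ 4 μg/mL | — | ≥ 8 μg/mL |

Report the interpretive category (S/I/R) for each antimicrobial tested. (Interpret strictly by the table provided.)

Fosfomycin (0.12 μg/mL) ≤ 0.5 μg/mL → susceptible
Moxifloxacin: 64 μg/mL is ≥ 8 μg/mL — Resistant
Linezolid (128 μg/mL) ≥ 2 μg/mL ⇒ resistant
Tigecycline 0.25 μg/mL: in 0.25–0.5 μg/mL ⇒ I
Minocycline: 8 μg/mL is = 8 μg/mL — intermediate
Gentamicin: 1 μg/mL is ≤ 4 μg/mL — Susceptible
Meropenem: 32 μg/mL is ≥ 16 μg/mL ⇒ resistant
Ertapenem: 1 μg/mL is ≤ 1 μg/mL — Susceptible

S, R, R, I, I, S, R, S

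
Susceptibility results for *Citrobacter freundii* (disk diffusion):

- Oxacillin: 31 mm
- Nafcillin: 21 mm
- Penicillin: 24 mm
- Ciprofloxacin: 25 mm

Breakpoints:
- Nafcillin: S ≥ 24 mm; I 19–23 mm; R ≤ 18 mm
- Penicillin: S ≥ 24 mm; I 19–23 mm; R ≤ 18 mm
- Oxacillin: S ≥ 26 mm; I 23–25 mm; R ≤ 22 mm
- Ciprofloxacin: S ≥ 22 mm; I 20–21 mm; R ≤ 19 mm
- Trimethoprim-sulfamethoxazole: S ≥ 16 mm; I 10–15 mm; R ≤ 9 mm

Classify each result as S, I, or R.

Oxacillin 31 mm: ≥ 26 mm → S
Nafcillin: 21 mm is in 19–23 mm ⇒ intermediate
Penicillin (24 mm) ≥ 24 mm — S
Ciprofloxacin 25 mm: ≥ 22 mm → susceptible

S, I, S, S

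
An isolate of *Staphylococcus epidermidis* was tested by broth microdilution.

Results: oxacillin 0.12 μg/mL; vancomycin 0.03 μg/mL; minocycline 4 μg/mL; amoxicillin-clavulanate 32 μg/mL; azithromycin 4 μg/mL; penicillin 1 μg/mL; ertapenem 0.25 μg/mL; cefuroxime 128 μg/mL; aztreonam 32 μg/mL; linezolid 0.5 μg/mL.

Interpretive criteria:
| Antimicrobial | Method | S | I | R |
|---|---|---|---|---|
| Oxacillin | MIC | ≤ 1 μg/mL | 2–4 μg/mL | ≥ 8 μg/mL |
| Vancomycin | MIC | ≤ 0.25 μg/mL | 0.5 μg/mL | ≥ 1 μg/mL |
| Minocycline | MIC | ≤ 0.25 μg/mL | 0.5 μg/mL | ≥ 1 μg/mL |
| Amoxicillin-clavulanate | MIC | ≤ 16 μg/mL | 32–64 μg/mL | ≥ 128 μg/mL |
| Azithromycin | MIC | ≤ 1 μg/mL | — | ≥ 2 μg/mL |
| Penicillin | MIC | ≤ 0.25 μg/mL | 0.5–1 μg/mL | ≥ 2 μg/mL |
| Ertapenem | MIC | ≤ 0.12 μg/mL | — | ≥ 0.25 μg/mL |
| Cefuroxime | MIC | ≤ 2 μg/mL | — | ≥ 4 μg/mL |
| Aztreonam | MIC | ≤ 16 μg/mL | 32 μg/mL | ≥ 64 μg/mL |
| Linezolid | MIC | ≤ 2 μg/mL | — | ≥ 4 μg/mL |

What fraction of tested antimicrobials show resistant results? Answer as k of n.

Oxacillin: 0.12 μg/mL is ≤ 1 μg/mL — Susceptible
Vancomycin: 0.03 μg/mL is ≤ 0.25 μg/mL → Susceptible
Minocycline: 4 μg/mL is ≥ 1 μg/mL — R
Amoxicillin-clavulanate (32 μg/mL) in 32–64 μg/mL → intermediate
Azithromycin: 4 μg/mL is ≥ 2 μg/mL → R
Penicillin: 1 μg/mL is in 0.5–1 μg/mL → Intermediate
Ertapenem: 0.25 μg/mL is ≥ 0.25 μg/mL — Resistant
Cefuroxime 128 μg/mL: ≥ 4 μg/mL ⇒ R
Aztreonam: 32 μg/mL is = 32 μg/mL — Intermediate
Linezolid (0.5 μg/mL) ≤ 2 μg/mL → susceptible
Resistant: 4/10

4 of 10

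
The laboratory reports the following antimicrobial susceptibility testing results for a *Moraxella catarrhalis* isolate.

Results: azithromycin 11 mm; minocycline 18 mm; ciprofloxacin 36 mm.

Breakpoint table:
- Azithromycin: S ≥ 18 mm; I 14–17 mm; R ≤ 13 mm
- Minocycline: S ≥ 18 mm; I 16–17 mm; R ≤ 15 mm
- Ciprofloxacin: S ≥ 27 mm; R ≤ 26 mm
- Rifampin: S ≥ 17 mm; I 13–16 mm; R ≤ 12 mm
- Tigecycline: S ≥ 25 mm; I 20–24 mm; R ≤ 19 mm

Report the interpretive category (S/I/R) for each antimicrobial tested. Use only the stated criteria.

R, S, S

Azithromycin: 11 mm is ≤ 13 mm — R
Minocycline: 18 mm is ≥ 18 mm ⇒ S
Ciprofloxacin (36 mm) ≥ 27 mm ⇒ S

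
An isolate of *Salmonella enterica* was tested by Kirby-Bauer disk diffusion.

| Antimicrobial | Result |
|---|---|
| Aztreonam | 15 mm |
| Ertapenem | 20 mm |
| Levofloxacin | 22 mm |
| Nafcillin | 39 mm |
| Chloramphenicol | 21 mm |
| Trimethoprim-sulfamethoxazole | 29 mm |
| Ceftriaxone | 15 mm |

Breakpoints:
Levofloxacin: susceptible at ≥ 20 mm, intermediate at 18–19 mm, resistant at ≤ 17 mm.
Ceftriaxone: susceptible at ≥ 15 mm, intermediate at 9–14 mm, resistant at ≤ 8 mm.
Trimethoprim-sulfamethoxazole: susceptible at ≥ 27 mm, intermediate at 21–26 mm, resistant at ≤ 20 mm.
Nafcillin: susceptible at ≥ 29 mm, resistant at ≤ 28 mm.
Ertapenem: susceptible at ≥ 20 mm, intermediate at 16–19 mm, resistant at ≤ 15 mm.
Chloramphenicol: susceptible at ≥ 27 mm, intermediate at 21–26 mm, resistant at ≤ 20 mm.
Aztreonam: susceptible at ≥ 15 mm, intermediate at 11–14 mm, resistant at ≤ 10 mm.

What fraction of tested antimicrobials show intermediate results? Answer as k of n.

Aztreonam: 15 mm is ≥ 15 mm — S
Ertapenem 20 mm: ≥ 20 mm ⇒ susceptible
Levofloxacin 22 mm: ≥ 20 mm → S
Nafcillin: 39 mm is ≥ 29 mm → Susceptible
Chloramphenicol: 21 mm is in 21–26 mm — intermediate
Trimethoprim-sulfamethoxazole: 29 mm is ≥ 27 mm → Susceptible
Ceftriaxone: 15 mm is ≥ 15 mm ⇒ S
Intermediate: 1/7

1 of 7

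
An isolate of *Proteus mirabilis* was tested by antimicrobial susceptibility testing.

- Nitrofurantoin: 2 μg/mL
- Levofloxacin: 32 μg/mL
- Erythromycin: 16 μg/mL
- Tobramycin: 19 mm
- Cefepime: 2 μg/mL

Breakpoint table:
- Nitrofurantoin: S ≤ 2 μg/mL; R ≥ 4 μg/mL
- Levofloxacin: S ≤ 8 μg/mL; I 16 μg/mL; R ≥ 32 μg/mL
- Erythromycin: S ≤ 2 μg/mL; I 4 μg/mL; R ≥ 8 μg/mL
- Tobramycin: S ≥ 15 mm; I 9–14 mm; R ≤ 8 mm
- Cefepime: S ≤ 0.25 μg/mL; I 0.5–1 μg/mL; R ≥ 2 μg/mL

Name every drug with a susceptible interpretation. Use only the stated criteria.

nitrofurantoin, tobramycin

Nitrofurantoin: 2 μg/mL is ≤ 2 μg/mL ⇒ S
Levofloxacin (32 μg/mL) ≥ 32 μg/mL — resistant
Erythromycin: 16 μg/mL is ≥ 8 μg/mL ⇒ Resistant
Tobramycin (19 mm) ≥ 15 mm ⇒ S
Cefepime (2 μg/mL) ≥ 2 μg/mL ⇒ resistant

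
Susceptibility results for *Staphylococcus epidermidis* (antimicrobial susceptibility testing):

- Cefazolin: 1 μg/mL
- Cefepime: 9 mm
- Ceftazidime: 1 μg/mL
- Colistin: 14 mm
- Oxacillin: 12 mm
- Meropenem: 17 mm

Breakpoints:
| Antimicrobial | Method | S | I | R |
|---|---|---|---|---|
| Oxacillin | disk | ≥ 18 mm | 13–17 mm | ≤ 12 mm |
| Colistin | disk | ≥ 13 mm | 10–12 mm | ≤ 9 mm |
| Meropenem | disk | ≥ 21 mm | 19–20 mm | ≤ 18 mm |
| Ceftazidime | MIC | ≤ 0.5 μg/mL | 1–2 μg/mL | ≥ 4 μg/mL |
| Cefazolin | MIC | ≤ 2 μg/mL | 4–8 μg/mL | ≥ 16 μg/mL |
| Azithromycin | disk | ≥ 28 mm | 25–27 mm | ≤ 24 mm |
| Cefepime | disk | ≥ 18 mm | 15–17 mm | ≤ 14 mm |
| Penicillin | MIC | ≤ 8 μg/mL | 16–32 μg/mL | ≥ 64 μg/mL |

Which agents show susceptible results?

cefazolin, colistin

Cefazolin (1 μg/mL) ≤ 2 μg/mL → Susceptible
Cefepime 9 mm: ≤ 14 mm → Resistant
Ceftazidime (1 μg/mL) in 1–2 μg/mL — I
Colistin 14 mm: ≥ 13 mm ⇒ susceptible
Oxacillin: 12 mm is ≤ 12 mm — R
Meropenem 17 mm: ≤ 18 mm ⇒ R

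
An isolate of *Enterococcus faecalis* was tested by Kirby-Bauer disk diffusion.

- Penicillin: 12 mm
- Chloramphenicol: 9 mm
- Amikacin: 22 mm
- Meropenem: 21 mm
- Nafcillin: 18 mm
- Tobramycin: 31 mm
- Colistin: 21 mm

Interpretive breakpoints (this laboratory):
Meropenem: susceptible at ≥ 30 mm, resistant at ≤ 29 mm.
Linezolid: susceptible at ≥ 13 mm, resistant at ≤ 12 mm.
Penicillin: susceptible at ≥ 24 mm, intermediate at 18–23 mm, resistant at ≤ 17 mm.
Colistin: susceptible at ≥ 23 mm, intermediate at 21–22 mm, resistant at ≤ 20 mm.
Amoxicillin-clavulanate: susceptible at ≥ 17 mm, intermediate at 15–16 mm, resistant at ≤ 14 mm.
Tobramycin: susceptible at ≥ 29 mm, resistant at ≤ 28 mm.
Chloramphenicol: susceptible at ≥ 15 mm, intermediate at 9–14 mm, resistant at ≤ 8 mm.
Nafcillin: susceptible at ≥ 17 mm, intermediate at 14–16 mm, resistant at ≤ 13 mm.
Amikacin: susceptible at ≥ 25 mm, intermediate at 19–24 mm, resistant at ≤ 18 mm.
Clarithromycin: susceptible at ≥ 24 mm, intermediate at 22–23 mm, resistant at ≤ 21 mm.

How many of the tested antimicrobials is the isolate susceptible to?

Penicillin: 12 mm is ≤ 17 mm — resistant
Chloramphenicol: 9 mm is in 9–14 mm — intermediate
Amikacin (22 mm) in 19–24 mm — I
Meropenem: 21 mm is ≤ 29 mm → Resistant
Nafcillin 18 mm: ≥ 17 mm — S
Tobramycin 31 mm: ≥ 29 mm — susceptible
Colistin 21 mm: in 21–22 mm ⇒ I
Susceptible: 2

2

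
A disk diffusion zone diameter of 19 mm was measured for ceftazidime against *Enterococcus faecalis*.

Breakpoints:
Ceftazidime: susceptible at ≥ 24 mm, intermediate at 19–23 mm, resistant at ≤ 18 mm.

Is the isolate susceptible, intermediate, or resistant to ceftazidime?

I

Ceftazidime: 19 mm is in 19–23 mm — intermediate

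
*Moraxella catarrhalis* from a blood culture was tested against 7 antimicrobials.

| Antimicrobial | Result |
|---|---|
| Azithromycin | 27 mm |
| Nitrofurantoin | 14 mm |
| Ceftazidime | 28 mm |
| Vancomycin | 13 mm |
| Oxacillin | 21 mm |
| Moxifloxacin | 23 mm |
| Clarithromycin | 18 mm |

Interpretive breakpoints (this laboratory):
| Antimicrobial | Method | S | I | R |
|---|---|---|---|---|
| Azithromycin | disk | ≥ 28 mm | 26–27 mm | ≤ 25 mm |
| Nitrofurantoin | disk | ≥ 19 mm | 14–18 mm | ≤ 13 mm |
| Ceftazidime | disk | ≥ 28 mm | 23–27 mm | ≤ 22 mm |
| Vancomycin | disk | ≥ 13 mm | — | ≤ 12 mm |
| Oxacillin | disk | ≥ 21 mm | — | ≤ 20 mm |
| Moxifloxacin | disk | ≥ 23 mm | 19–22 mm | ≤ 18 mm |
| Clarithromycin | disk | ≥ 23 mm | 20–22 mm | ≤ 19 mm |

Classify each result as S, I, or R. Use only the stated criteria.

Azithromycin (27 mm) in 26–27 mm ⇒ intermediate
Nitrofurantoin 14 mm: in 14–18 mm → intermediate
Ceftazidime 28 mm: ≥ 28 mm → Susceptible
Vancomycin (13 mm) ≥ 13 mm ⇒ S
Oxacillin: 21 mm is ≥ 21 mm — S
Moxifloxacin: 23 mm is ≥ 23 mm → susceptible
Clarithromycin 18 mm: ≤ 19 mm ⇒ R

I, I, S, S, S, S, R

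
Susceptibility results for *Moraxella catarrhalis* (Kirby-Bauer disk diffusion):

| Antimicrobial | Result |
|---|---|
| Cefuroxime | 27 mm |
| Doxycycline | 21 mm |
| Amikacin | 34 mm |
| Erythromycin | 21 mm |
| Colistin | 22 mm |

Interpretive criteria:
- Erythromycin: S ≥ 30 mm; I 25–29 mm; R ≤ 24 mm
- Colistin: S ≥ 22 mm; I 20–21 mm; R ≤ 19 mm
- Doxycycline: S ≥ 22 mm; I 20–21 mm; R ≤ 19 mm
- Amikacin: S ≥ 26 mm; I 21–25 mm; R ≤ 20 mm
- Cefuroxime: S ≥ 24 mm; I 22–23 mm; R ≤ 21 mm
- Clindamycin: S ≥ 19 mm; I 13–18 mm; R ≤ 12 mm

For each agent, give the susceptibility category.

Cefuroxime (27 mm) ≥ 24 mm → S
Doxycycline 21 mm: in 20–21 mm — Intermediate
Amikacin: 34 mm is ≥ 26 mm ⇒ Susceptible
Erythromycin 21 mm: ≤ 24 mm → resistant
Colistin: 22 mm is ≥ 22 mm — Susceptible

S, I, S, R, S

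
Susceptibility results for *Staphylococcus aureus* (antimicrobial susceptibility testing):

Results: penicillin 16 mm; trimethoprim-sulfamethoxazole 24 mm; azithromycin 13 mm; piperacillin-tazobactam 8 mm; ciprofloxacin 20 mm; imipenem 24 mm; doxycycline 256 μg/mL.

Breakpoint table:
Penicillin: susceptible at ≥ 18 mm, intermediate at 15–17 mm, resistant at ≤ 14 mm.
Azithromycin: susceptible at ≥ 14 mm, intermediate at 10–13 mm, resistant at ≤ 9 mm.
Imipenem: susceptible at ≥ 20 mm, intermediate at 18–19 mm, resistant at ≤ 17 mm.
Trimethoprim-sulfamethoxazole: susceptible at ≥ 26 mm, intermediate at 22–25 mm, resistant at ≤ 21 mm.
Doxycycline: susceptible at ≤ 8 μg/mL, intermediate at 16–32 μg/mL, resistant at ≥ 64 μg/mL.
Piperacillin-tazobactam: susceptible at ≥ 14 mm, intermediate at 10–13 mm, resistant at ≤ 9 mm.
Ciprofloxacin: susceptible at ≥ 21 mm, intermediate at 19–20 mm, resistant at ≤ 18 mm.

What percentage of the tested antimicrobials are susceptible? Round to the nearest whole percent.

14%

Penicillin: 16 mm is in 15–17 mm → I
Trimethoprim-sulfamethoxazole 24 mm: in 22–25 mm ⇒ I
Azithromycin (13 mm) in 10–13 mm ⇒ intermediate
Piperacillin-tazobactam: 8 mm is ≤ 9 mm ⇒ resistant
Ciprofloxacin: 20 mm is in 19–20 mm ⇒ I
Imipenem: 24 mm is ≥ 20 mm ⇒ S
Doxycycline 256 μg/mL: ≥ 64 μg/mL ⇒ resistant
Susceptible: 1/7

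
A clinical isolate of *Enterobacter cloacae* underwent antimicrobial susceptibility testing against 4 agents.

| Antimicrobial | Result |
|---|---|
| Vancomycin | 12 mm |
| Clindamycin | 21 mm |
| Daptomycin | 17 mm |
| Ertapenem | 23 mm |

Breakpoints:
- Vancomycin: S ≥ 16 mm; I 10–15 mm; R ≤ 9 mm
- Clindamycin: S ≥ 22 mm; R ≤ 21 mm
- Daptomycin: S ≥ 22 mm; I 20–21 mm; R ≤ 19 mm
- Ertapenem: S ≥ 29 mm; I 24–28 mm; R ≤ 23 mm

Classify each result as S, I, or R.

Vancomycin 12 mm: in 10–15 mm → Intermediate
Clindamycin: 21 mm is ≤ 21 mm → Resistant
Daptomycin (17 mm) ≤ 19 mm ⇒ R
Ertapenem: 23 mm is ≤ 23 mm → R

I, R, R, R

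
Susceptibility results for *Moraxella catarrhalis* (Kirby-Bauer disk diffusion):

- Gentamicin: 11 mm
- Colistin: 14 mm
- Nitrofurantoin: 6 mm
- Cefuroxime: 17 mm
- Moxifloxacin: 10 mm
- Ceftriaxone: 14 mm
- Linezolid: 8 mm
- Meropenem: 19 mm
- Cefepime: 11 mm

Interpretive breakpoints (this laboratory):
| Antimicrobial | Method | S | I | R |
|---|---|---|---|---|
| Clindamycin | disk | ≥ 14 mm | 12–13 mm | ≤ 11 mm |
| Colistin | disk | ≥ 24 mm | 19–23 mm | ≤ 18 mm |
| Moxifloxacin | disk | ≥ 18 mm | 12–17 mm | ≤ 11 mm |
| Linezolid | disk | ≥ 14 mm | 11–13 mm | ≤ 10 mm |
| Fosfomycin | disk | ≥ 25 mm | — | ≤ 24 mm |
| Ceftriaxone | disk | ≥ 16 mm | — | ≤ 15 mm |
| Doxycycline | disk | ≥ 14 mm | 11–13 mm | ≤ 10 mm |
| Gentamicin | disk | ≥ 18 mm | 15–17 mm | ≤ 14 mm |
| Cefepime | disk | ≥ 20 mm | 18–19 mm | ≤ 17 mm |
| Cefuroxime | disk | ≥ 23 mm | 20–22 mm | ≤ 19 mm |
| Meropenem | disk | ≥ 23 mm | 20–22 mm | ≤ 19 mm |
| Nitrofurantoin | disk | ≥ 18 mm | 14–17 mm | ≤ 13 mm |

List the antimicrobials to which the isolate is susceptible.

none

Gentamicin: 11 mm is ≤ 14 mm ⇒ Resistant
Colistin (14 mm) ≤ 18 mm → resistant
Nitrofurantoin 6 mm: ≤ 13 mm ⇒ Resistant
Cefuroxime (17 mm) ≤ 19 mm ⇒ R
Moxifloxacin (10 mm) ≤ 11 mm — resistant
Ceftriaxone (14 mm) ≤ 15 mm → R
Linezolid: 8 mm is ≤ 10 mm ⇒ Resistant
Meropenem: 19 mm is ≤ 19 mm — Resistant
Cefepime: 11 mm is ≤ 17 mm — resistant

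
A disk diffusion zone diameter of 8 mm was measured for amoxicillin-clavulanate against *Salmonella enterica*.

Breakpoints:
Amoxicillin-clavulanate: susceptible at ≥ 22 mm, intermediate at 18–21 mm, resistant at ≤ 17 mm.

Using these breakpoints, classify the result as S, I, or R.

R

Amoxicillin-clavulanate (8 mm) ≤ 17 mm — Resistant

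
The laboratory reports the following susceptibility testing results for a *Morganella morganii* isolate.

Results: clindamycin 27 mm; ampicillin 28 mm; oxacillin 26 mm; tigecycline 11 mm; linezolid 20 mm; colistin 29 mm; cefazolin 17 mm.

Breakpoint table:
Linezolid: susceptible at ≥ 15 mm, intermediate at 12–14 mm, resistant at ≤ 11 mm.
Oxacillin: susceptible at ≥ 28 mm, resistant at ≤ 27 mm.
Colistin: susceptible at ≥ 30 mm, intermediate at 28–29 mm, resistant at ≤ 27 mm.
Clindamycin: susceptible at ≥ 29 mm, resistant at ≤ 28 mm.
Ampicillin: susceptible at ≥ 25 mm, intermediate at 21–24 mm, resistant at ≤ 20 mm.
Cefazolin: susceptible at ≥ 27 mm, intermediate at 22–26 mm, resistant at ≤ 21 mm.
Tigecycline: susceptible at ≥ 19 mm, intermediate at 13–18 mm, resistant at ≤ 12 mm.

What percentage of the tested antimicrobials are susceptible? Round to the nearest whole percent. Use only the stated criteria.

29%

Clindamycin (27 mm) ≤ 28 mm → Resistant
Ampicillin (28 mm) ≥ 25 mm → Susceptible
Oxacillin (26 mm) ≤ 27 mm — resistant
Tigecycline 11 mm: ≤ 12 mm — resistant
Linezolid (20 mm) ≥ 15 mm → susceptible
Colistin 29 mm: in 28–29 mm → I
Cefazolin 17 mm: ≤ 21 mm → R
Susceptible: 2/7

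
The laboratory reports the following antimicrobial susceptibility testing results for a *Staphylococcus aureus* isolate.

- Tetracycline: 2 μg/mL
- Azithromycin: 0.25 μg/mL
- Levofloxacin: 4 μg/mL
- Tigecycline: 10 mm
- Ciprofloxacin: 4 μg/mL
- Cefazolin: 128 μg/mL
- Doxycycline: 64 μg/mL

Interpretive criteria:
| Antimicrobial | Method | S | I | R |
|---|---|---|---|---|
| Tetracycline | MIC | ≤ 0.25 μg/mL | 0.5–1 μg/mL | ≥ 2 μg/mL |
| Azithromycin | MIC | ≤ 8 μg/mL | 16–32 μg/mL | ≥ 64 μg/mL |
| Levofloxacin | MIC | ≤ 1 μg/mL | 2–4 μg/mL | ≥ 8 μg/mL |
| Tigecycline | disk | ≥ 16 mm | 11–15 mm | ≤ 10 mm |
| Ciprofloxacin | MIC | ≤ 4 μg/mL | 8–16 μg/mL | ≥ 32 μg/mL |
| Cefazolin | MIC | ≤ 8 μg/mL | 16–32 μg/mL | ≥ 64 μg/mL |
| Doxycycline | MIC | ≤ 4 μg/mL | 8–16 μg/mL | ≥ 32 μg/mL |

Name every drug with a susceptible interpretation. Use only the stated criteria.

azithromycin, ciprofloxacin

Tetracycline (2 μg/mL) ≥ 2 μg/mL ⇒ Resistant
Azithromycin: 0.25 μg/mL is ≤ 8 μg/mL → susceptible
Levofloxacin: 4 μg/mL is in 2–4 μg/mL ⇒ I
Tigecycline 10 mm: ≤ 10 mm — R
Ciprofloxacin 4 μg/mL: ≤ 4 μg/mL → susceptible
Cefazolin (128 μg/mL) ≥ 64 μg/mL ⇒ Resistant
Doxycycline 64 μg/mL: ≥ 32 μg/mL → Resistant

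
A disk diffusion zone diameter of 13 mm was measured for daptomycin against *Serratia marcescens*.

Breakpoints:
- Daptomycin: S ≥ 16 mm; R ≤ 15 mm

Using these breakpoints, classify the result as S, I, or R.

R

Daptomycin: 13 mm is ≤ 15 mm — Resistant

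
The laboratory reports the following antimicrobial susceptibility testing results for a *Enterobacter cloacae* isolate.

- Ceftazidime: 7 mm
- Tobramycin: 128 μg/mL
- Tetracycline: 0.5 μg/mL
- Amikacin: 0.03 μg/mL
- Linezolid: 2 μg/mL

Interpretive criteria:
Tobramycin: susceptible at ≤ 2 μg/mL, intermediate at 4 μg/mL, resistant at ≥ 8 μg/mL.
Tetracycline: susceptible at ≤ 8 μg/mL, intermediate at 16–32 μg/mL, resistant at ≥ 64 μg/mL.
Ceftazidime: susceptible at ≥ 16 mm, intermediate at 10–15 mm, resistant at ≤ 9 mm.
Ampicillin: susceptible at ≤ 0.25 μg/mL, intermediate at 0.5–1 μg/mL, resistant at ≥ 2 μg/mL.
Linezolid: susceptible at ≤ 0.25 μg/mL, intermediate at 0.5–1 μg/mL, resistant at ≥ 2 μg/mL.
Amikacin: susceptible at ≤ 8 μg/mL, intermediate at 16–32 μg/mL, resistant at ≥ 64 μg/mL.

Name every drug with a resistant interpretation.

ceftazidime, tobramycin, linezolid

Ceftazidime (7 mm) ≤ 9 mm ⇒ resistant
Tobramycin 128 μg/mL: ≥ 8 μg/mL — resistant
Tetracycline: 0.5 μg/mL is ≤ 8 μg/mL — S
Amikacin 0.03 μg/mL: ≤ 8 μg/mL → Susceptible
Linezolid: 2 μg/mL is ≥ 2 μg/mL — R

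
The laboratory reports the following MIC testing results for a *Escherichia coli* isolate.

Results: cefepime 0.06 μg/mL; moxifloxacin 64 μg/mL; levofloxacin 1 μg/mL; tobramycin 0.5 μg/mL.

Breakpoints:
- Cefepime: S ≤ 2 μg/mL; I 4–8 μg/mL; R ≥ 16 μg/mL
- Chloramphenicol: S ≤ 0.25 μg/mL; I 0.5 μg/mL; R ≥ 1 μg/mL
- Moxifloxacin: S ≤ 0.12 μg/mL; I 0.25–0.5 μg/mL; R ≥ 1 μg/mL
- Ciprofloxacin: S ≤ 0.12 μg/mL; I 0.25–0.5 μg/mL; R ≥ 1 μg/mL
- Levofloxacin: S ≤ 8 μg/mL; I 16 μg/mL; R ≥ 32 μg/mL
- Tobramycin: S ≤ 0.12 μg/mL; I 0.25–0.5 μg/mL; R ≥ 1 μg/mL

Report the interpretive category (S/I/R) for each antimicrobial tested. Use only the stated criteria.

Cefepime (0.06 μg/mL) ≤ 2 μg/mL ⇒ susceptible
Moxifloxacin 64 μg/mL: ≥ 1 μg/mL — Resistant
Levofloxacin (1 μg/mL) ≤ 8 μg/mL → S
Tobramycin (0.5 μg/mL) in 0.25–0.5 μg/mL — I

S, R, S, I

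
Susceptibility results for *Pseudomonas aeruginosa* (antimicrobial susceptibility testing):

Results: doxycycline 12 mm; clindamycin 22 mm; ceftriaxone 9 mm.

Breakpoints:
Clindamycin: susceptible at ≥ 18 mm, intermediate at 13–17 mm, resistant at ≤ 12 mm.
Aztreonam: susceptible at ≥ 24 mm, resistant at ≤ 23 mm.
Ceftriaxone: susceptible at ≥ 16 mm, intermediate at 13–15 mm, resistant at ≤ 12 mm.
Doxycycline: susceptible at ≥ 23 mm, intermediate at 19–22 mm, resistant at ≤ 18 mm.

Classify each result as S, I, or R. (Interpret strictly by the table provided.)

R, S, R

Doxycycline (12 mm) ≤ 18 mm — R
Clindamycin: 22 mm is ≥ 18 mm → S
Ceftriaxone (9 mm) ≤ 12 mm → resistant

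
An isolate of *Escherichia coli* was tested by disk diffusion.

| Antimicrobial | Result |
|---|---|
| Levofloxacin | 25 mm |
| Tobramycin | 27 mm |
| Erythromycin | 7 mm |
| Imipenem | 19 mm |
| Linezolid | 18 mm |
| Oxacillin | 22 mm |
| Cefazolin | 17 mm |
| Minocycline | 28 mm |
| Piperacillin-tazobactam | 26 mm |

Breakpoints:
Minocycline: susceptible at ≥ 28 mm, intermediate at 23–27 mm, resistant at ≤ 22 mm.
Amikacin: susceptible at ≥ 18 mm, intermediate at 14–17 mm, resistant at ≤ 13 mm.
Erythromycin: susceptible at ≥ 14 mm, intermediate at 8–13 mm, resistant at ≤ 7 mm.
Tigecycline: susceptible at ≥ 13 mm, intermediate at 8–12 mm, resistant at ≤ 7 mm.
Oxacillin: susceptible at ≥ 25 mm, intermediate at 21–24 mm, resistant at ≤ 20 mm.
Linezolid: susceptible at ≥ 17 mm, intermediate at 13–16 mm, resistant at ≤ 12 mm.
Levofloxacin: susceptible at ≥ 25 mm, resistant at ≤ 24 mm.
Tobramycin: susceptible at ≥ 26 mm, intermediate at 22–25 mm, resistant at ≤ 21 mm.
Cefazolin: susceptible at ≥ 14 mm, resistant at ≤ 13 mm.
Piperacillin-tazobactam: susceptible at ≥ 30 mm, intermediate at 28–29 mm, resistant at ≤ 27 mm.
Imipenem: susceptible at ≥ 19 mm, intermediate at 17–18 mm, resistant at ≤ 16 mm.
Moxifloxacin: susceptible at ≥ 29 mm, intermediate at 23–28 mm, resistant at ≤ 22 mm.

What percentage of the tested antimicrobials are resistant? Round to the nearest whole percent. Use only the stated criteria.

22%

Levofloxacin: 25 mm is ≥ 25 mm ⇒ S
Tobramycin (27 mm) ≥ 26 mm ⇒ S
Erythromycin (7 mm) ≤ 7 mm → R
Imipenem (19 mm) ≥ 19 mm → S
Linezolid: 18 mm is ≥ 17 mm ⇒ S
Oxacillin (22 mm) in 21–24 mm — intermediate
Cefazolin (17 mm) ≥ 14 mm → susceptible
Minocycline (28 mm) ≥ 28 mm — susceptible
Piperacillin-tazobactam 26 mm: ≤ 27 mm ⇒ Resistant
Resistant: 2/9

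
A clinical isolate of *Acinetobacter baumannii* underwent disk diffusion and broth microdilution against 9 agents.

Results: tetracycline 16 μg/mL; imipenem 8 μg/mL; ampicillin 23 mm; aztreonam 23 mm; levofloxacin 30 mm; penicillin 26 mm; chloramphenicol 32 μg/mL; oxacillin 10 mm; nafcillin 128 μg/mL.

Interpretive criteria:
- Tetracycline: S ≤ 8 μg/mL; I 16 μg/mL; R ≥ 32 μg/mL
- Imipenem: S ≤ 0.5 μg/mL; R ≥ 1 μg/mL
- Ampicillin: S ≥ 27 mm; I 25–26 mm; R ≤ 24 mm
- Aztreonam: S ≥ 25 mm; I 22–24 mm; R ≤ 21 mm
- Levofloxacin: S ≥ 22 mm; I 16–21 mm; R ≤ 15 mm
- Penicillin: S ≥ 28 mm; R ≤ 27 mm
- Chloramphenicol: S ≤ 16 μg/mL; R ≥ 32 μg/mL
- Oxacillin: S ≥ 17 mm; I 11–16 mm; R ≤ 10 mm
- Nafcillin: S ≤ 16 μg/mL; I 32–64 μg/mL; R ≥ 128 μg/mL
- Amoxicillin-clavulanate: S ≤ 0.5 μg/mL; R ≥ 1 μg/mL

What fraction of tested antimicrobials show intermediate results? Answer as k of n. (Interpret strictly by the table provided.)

Tetracycline 16 μg/mL: = 16 μg/mL ⇒ I
Imipenem (8 μg/mL) ≥ 1 μg/mL → R
Ampicillin (23 mm) ≤ 24 mm — Resistant
Aztreonam 23 mm: in 22–24 mm ⇒ I
Levofloxacin (30 mm) ≥ 22 mm — susceptible
Penicillin (26 mm) ≤ 27 mm → R
Chloramphenicol: 32 μg/mL is ≥ 32 μg/mL → R
Oxacillin 10 mm: ≤ 10 mm ⇒ R
Nafcillin: 128 μg/mL is ≥ 128 μg/mL — R
Intermediate: 2/9

2 of 9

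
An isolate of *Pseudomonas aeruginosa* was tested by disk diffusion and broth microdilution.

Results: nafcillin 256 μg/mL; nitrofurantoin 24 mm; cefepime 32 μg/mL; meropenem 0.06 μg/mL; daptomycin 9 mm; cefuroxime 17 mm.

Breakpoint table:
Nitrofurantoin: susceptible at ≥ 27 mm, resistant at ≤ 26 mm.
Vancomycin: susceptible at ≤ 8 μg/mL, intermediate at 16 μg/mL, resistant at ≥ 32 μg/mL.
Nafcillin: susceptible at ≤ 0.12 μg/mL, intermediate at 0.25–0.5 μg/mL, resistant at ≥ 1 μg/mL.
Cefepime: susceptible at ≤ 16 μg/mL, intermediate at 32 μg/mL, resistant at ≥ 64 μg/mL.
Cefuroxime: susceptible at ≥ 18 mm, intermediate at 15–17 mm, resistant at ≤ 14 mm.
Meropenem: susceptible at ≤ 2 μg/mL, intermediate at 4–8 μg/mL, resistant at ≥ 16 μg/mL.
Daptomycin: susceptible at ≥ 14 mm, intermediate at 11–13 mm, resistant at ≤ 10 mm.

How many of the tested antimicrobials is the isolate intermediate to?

Nafcillin: 256 μg/mL is ≥ 1 μg/mL ⇒ Resistant
Nitrofurantoin (24 mm) ≤ 26 mm ⇒ Resistant
Cefepime 32 μg/mL: = 32 μg/mL → intermediate
Meropenem (0.06 μg/mL) ≤ 2 μg/mL — S
Daptomycin (9 mm) ≤ 10 mm → R
Cefuroxime: 17 mm is in 15–17 mm ⇒ intermediate
Intermediate: 2

2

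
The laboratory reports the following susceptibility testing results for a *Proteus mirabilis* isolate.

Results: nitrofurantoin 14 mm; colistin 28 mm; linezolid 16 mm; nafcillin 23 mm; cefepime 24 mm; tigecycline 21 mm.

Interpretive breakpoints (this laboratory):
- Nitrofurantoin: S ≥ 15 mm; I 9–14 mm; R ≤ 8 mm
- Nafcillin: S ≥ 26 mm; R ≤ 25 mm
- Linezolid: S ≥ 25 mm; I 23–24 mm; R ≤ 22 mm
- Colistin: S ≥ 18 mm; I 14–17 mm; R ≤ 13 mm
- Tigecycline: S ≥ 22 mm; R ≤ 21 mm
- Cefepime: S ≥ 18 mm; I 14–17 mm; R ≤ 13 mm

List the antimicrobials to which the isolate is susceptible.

Nitrofurantoin 14 mm: in 9–14 mm — intermediate
Colistin 28 mm: ≥ 18 mm → S
Linezolid 16 mm: ≤ 22 mm — R
Nafcillin: 23 mm is ≤ 25 mm → R
Cefepime (24 mm) ≥ 18 mm ⇒ Susceptible
Tigecycline: 21 mm is ≤ 21 mm → resistant

colistin, cefepime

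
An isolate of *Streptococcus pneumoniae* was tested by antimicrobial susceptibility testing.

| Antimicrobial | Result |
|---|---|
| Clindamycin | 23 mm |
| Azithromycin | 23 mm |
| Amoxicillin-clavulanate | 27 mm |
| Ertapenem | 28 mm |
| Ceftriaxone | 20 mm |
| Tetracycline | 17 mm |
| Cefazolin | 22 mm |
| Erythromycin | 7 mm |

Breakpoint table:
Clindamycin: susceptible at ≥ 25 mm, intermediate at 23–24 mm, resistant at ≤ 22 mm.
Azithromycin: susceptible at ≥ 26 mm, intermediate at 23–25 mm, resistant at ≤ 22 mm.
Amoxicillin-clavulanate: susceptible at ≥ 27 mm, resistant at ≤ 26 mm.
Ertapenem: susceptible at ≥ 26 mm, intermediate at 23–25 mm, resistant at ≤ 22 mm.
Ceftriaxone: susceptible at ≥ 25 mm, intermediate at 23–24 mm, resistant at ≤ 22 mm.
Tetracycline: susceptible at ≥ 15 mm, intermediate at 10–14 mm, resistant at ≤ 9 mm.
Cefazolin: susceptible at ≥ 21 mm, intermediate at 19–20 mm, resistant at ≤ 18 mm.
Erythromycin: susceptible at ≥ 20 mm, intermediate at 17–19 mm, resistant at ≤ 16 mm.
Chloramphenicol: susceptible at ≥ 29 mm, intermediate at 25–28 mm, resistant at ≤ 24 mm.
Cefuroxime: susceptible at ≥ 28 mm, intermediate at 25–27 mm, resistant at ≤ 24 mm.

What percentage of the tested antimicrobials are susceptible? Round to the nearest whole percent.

50%

Clindamycin 23 mm: in 23–24 mm — I
Azithromycin 23 mm: in 23–25 mm ⇒ Intermediate
Amoxicillin-clavulanate: 27 mm is ≥ 27 mm ⇒ Susceptible
Ertapenem (28 mm) ≥ 26 mm — S
Ceftriaxone (20 mm) ≤ 22 mm → R
Tetracycline 17 mm: ≥ 15 mm → S
Cefazolin 22 mm: ≥ 21 mm ⇒ S
Erythromycin: 7 mm is ≤ 16 mm ⇒ resistant
Susceptible: 4/8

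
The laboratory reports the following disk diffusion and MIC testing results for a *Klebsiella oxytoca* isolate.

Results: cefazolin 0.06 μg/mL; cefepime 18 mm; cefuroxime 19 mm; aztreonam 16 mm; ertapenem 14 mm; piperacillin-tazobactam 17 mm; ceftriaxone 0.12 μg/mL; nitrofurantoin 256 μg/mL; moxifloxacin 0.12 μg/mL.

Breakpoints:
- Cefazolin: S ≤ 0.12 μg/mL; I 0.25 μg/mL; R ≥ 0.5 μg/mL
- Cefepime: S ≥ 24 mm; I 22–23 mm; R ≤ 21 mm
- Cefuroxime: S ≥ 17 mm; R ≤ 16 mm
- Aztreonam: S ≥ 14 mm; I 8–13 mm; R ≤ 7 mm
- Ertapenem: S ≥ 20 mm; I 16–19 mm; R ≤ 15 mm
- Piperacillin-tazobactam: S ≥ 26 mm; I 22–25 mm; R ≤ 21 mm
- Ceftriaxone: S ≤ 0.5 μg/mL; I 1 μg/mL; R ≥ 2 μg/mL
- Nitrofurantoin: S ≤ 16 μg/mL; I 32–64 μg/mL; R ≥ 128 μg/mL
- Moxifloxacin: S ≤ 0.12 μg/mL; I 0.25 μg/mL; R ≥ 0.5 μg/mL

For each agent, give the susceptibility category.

S, R, S, S, R, R, S, R, S

Cefazolin 0.06 μg/mL: ≤ 0.12 μg/mL ⇒ S
Cefepime 18 mm: ≤ 21 mm — Resistant
Cefuroxime: 19 mm is ≥ 17 mm ⇒ S
Aztreonam: 16 mm is ≥ 14 mm → S
Ertapenem: 14 mm is ≤ 15 mm → R
Piperacillin-tazobactam 17 mm: ≤ 21 mm — R
Ceftriaxone 0.12 μg/mL: ≤ 0.5 μg/mL — Susceptible
Nitrofurantoin 256 μg/mL: ≥ 128 μg/mL — R
Moxifloxacin (0.12 μg/mL) ≤ 0.12 μg/mL — Susceptible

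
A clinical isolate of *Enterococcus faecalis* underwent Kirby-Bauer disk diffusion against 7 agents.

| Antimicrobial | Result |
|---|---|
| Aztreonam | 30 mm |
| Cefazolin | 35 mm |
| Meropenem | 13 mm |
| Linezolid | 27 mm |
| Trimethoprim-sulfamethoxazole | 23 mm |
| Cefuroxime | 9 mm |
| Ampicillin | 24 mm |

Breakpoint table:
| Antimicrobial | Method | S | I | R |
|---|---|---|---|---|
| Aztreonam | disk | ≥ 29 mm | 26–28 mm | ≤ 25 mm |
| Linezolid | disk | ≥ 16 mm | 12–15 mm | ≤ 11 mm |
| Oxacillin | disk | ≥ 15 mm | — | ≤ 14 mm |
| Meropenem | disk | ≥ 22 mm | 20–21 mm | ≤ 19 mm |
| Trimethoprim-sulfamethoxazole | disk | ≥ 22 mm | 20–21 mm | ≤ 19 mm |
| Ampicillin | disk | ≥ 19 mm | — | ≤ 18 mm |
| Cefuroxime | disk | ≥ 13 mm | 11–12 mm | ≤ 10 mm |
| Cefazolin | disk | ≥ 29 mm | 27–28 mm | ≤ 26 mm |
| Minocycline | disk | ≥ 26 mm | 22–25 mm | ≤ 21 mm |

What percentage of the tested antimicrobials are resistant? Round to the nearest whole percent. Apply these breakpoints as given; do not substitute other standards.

29%

Aztreonam 30 mm: ≥ 29 mm — Susceptible
Cefazolin 35 mm: ≥ 29 mm → S
Meropenem: 13 mm is ≤ 19 mm ⇒ resistant
Linezolid 27 mm: ≥ 16 mm — Susceptible
Trimethoprim-sulfamethoxazole 23 mm: ≥ 22 mm — susceptible
Cefuroxime (9 mm) ≤ 10 mm — R
Ampicillin (24 mm) ≥ 19 mm → Susceptible
Resistant: 2/7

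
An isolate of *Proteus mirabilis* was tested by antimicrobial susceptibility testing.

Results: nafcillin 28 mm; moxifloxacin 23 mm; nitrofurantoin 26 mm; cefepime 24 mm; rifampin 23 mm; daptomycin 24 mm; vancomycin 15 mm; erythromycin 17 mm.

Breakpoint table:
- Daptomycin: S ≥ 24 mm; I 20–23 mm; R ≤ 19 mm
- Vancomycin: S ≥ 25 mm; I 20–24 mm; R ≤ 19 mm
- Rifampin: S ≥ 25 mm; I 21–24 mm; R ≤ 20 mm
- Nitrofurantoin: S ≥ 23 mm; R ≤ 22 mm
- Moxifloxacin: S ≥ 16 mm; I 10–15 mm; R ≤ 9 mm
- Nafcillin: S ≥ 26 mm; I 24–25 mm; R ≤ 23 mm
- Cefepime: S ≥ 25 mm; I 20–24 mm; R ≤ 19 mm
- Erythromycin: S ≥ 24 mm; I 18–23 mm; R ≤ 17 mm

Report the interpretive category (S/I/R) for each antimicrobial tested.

Nafcillin (28 mm) ≥ 26 mm — S
Moxifloxacin (23 mm) ≥ 16 mm ⇒ Susceptible
Nitrofurantoin (26 mm) ≥ 23 mm → S
Cefepime 24 mm: in 20–24 mm — I
Rifampin (23 mm) in 21–24 mm — I
Daptomycin 24 mm: ≥ 24 mm ⇒ susceptible
Vancomycin: 15 mm is ≤ 19 mm → R
Erythromycin (17 mm) ≤ 17 mm ⇒ R

S, S, S, I, I, S, R, R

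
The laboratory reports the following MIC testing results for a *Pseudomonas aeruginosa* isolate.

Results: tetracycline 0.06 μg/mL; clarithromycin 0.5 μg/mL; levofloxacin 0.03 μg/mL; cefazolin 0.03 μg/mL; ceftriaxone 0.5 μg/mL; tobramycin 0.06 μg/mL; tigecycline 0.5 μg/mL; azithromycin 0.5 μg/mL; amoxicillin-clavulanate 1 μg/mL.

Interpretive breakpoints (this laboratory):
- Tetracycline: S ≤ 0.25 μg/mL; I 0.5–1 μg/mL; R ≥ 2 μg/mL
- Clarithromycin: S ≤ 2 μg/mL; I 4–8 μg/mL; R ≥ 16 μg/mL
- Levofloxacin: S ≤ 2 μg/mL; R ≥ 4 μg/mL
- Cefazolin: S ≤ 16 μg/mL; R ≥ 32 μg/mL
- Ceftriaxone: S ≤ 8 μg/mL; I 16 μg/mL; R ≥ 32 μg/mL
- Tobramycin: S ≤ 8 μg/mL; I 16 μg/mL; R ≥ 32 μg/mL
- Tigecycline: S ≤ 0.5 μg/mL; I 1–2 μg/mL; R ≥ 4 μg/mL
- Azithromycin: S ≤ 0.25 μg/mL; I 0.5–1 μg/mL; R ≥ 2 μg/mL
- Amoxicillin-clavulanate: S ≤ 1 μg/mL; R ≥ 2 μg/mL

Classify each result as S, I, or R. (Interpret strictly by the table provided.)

Tetracycline 0.06 μg/mL: ≤ 0.25 μg/mL ⇒ Susceptible
Clarithromycin 0.5 μg/mL: ≤ 2 μg/mL → Susceptible
Levofloxacin 0.03 μg/mL: ≤ 2 μg/mL ⇒ S
Cefazolin (0.03 μg/mL) ≤ 16 μg/mL → Susceptible
Ceftriaxone 0.5 μg/mL: ≤ 8 μg/mL ⇒ Susceptible
Tobramycin: 0.06 μg/mL is ≤ 8 μg/mL ⇒ S
Tigecycline 0.5 μg/mL: ≤ 0.5 μg/mL — S
Azithromycin 0.5 μg/mL: in 0.5–1 μg/mL — Intermediate
Amoxicillin-clavulanate: 1 μg/mL is ≤ 1 μg/mL ⇒ S

S, S, S, S, S, S, S, I, S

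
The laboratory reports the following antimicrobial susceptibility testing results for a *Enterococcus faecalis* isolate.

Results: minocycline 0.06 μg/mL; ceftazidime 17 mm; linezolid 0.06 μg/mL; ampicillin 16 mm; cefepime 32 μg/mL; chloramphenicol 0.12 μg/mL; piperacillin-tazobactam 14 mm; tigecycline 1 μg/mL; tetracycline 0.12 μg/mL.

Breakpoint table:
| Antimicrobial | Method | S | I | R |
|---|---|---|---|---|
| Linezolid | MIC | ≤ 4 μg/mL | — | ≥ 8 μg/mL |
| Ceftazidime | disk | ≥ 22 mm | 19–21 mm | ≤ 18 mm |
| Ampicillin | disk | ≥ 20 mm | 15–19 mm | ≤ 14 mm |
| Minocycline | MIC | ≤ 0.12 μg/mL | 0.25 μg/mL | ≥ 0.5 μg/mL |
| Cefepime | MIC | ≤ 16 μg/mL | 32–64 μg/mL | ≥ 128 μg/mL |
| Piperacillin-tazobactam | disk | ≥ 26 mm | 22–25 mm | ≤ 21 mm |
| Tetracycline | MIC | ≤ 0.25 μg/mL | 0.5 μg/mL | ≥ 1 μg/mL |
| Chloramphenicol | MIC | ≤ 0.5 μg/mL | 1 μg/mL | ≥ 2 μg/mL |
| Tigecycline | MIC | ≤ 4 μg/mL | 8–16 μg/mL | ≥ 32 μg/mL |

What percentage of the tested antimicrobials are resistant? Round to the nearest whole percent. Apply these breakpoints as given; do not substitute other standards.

Minocycline (0.06 μg/mL) ≤ 0.12 μg/mL ⇒ susceptible
Ceftazidime 17 mm: ≤ 18 mm — Resistant
Linezolid 0.06 μg/mL: ≤ 4 μg/mL → Susceptible
Ampicillin (16 mm) in 15–19 mm ⇒ Intermediate
Cefepime: 32 μg/mL is in 32–64 μg/mL → intermediate
Chloramphenicol: 0.12 μg/mL is ≤ 0.5 μg/mL → susceptible
Piperacillin-tazobactam 14 mm: ≤ 21 mm — Resistant
Tigecycline: 1 μg/mL is ≤ 4 μg/mL → Susceptible
Tetracycline 0.12 μg/mL: ≤ 0.25 μg/mL — S
Resistant: 2/9

22%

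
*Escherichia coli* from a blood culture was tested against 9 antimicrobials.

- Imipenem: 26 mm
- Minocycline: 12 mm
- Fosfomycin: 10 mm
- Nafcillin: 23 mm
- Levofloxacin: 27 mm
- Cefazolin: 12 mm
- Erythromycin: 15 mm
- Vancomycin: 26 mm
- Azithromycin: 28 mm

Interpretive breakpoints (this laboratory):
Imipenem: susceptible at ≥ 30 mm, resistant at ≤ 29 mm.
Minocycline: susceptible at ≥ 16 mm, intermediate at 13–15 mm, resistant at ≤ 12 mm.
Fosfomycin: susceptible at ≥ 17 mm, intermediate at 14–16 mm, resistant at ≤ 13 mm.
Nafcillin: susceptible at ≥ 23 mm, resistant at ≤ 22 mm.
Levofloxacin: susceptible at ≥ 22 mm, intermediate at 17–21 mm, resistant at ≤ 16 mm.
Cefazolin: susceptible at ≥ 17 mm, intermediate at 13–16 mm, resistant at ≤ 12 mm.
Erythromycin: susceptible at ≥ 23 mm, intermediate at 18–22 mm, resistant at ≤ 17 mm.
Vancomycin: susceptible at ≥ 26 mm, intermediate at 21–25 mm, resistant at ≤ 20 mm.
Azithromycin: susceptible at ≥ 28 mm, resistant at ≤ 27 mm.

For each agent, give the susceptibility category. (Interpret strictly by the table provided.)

Imipenem (26 mm) ≤ 29 mm → R
Minocycline (12 mm) ≤ 12 mm — resistant
Fosfomycin: 10 mm is ≤ 13 mm ⇒ Resistant
Nafcillin (23 mm) ≥ 23 mm → Susceptible
Levofloxacin: 27 mm is ≥ 22 mm — susceptible
Cefazolin: 12 mm is ≤ 12 mm ⇒ R
Erythromycin 15 mm: ≤ 17 mm ⇒ resistant
Vancomycin: 26 mm is ≥ 26 mm → susceptible
Azithromycin: 28 mm is ≥ 28 mm ⇒ S

R, R, R, S, S, R, R, S, S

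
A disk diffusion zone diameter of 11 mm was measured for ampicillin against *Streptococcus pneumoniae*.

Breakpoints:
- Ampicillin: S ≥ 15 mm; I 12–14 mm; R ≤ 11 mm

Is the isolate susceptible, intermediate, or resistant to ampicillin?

Resistant

Ampicillin: 11 mm is ≤ 11 mm — Resistant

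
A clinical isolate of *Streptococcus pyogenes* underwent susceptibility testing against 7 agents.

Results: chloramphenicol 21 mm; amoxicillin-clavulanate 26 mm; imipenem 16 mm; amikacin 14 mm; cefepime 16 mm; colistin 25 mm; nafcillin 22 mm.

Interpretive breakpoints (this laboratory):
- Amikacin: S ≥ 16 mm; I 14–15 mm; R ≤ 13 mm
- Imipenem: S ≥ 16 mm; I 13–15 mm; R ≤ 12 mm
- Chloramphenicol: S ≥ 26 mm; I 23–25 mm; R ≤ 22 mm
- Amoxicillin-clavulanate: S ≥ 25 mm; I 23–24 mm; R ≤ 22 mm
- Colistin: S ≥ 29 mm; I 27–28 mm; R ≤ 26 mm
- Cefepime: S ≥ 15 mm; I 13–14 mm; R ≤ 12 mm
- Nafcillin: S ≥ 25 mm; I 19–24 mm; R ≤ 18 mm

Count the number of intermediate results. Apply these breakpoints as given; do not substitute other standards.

Chloramphenicol (21 mm) ≤ 22 mm → Resistant
Amoxicillin-clavulanate: 26 mm is ≥ 25 mm ⇒ susceptible
Imipenem (16 mm) ≥ 16 mm → S
Amikacin: 14 mm is in 14–15 mm ⇒ I
Cefepime 16 mm: ≥ 15 mm ⇒ S
Colistin 25 mm: ≤ 26 mm ⇒ resistant
Nafcillin: 22 mm is in 19–24 mm → Intermediate
Intermediate: 2

2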